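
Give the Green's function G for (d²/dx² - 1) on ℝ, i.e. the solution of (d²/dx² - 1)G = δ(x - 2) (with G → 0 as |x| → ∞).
-\frac{e^{-|x - 2|}}{2}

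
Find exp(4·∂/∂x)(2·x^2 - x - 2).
2 x^{2} + 15 x + 26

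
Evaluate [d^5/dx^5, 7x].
35\frac{d^{4}}{dx^{4}}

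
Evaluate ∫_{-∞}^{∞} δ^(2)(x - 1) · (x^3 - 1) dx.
6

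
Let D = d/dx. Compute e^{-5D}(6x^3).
6 x^{3} - 90 x^{2} + 450 x - 750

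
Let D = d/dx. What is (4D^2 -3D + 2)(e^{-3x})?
47 e^{- 3 x}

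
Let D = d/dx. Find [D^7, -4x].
-28D^{6}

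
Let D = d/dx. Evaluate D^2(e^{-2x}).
4 e^{- 2 x}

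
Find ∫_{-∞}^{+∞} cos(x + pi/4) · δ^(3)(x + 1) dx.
- \cos{\left(\frac{\pi}{4} + 1 \right)}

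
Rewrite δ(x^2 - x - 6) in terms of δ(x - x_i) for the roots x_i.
\frac{\delta(x - 3) + \delta(x + 2)}{5}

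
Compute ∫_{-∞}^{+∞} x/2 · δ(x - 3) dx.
\frac{3}{2}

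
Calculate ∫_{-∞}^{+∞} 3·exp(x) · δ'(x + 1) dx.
- \frac{3}{e}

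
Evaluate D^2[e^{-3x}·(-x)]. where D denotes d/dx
3 \left(2 - 3 x\right) e^{- 3 x}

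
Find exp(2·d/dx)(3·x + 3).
3 x + 9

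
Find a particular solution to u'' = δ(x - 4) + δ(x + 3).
\frac{|x - 4|}{2} + \frac{|x + 3|}{2}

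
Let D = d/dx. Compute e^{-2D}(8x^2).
8 x^{2} - 32 x + 32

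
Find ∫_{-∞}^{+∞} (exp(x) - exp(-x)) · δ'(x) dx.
-2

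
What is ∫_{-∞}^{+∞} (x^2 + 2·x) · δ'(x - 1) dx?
-4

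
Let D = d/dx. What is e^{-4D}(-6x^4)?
- 6 x^{4} + 96 x^{3} - 576 x^{2} + 1536 x - 1536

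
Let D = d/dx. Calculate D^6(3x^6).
2160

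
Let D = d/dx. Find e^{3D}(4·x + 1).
4 x + 13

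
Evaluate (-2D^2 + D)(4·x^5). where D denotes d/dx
20 x^{3} \left(x - 8\right)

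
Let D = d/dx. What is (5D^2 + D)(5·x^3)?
15 x \left(x + 10\right)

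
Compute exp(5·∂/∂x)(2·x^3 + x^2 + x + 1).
2 x^{3} + 31 x^{2} + 161 x + 281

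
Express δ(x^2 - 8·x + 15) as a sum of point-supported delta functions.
\frac{\delta(x - 3) + \delta(x - 5)}{2}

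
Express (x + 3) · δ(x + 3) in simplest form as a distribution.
0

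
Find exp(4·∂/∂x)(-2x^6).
- 2 x^{6} - 48 x^{5} - 480 x^{4} - 2560 x^{3} - 7680 x^{2} - 12288 x - 8192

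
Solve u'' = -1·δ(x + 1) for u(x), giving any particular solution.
-\frac{|x + 1|}{2}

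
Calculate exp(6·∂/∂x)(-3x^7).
- 3 x^{7} - 126 x^{6} - 2268 x^{5} - 22680 x^{4} - 136080 x^{3} - 489888 x^{2} - 979776 x - 839808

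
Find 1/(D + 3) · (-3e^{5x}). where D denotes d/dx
- \frac{3 e^{5 x}}{8}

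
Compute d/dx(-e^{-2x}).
2 e^{- 2 x}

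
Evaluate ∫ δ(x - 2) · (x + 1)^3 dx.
27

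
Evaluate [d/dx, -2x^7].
- 14 x^{6}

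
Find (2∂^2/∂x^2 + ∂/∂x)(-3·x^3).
9 x \left(- x - 4\right)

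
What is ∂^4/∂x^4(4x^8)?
6720 x^{4}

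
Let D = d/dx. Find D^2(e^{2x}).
4 e^{2 x}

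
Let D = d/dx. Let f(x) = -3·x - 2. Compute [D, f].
-3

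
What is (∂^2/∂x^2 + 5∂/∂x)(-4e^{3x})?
- 96 e^{3 x}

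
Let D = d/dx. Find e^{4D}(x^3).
x^{3} + 12 x^{2} + 48 x + 64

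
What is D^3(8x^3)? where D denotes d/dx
48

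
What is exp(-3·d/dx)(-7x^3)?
- 7 x^{3} + 63 x^{2} - 189 x + 189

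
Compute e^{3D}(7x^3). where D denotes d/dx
7 x^{3} + 63 x^{2} + 189 x + 189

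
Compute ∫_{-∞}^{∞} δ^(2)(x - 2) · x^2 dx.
2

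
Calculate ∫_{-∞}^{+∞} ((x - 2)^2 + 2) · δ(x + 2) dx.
18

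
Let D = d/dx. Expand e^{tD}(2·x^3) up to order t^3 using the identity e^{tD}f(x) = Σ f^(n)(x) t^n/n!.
2 t^{3} + 6 t^{2} x + 6 t x^{2} + 2 x^{3}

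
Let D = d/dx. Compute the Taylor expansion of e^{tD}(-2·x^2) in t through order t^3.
- 2 t^{2} - 4 t x - 2 x^{2}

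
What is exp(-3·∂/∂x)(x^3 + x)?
x^{3} - 9 x^{2} + 28 x - 30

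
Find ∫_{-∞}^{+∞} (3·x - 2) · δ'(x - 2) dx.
-3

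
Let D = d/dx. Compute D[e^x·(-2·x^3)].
2 x^{2} \left(- x - 3\right) e^{x}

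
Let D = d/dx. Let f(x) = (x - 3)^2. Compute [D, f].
2 x - 6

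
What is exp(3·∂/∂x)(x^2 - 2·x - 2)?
x^{2} + 4 x + 1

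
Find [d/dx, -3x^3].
- 9 x^{2}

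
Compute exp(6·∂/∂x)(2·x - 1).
2 x + 11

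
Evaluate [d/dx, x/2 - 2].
\frac{1}{2}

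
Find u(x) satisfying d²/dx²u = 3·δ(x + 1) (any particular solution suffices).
\frac{3|x + 1|}{2}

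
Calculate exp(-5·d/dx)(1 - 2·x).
11 - 2 x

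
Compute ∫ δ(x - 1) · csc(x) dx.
\csc{\left(1 \right)}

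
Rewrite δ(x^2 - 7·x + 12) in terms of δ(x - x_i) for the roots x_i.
\frac{\delta(x - 3) + \delta(x - 4)}{1}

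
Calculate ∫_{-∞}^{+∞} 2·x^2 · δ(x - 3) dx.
18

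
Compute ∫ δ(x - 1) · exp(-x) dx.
e^{-1}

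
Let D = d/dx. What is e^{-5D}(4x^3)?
4 x^{3} - 60 x^{2} + 300 x - 500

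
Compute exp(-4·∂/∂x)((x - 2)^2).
x^{2} - 12 x + 36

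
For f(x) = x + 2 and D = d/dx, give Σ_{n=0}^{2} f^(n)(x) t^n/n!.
t + x + 2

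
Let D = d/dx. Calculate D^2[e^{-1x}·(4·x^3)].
4 x \left(x^{2} - 6 x + 6\right) e^{- x}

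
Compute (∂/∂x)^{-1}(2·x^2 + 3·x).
\frac{2 x^{3}}{3} + \frac{3 x^{2}}{2}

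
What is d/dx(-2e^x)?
- 2 e^{x}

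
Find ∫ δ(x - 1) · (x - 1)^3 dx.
0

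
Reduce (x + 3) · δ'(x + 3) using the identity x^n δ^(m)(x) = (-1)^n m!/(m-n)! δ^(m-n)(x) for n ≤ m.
-\delta(x + 3)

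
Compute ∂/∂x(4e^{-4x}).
- 16 e^{- 4 x}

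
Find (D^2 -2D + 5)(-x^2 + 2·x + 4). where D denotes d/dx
- 5 x^{2} + 14 x + 14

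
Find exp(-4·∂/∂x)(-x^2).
- x^{2} + 8 x - 16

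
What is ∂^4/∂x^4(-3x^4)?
-72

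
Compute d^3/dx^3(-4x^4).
- 96 x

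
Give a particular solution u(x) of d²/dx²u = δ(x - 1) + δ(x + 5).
\frac{|x - 1|}{2} + \frac{|x + 5|}{2}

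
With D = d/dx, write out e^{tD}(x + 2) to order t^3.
t + x + 2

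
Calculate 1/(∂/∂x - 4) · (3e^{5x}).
3 e^{5 x}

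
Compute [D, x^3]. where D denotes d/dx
3 x^{2}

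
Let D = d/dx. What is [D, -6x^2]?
- 12 x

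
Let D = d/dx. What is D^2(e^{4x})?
16 e^{4 x}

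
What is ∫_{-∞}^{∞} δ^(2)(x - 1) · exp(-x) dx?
e^{-1}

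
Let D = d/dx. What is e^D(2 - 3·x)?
- 3 x - 1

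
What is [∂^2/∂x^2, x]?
2\frac{d}{dx}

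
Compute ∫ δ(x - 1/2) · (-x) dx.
- \frac{1}{2}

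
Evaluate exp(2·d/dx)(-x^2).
- x^{2} - 4 x - 4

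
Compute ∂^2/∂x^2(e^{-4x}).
16 e^{- 4 x}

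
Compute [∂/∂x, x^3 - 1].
3 x^{2}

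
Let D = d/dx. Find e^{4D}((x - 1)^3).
x^{3} + 9 x^{2} + 27 x + 27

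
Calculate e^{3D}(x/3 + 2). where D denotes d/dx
\frac{x}{3} + 3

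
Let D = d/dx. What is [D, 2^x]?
2^{x} \log{\left(2 \right)}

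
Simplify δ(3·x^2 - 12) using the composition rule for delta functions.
\frac{\delta(x - 2) + \delta(x + 2)}{12}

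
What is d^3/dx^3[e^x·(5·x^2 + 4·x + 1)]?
\left(5 x^{2} + 34 x + 43\right) e^{x}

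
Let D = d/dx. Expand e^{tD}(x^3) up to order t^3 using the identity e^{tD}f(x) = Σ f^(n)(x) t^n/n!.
t^{3} + 3 t^{2} x + 3 t x^{2} + x^{3}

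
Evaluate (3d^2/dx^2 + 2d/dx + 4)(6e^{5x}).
534 e^{5 x}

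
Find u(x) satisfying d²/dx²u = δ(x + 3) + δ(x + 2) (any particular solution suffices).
\frac{|x + 3|}{2} + \frac{|x + 2|}{2}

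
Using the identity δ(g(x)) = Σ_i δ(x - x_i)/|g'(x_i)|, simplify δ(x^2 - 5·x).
\frac{\delta(x - 5) + \delta(x)}{5}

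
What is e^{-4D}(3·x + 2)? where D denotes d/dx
3 x - 10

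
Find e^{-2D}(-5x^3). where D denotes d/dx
- 5 x^{3} + 30 x^{2} - 60 x + 40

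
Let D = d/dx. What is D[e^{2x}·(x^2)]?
2 x \left(x + 1\right) e^{2 x}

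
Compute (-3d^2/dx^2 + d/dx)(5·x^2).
10 x - 30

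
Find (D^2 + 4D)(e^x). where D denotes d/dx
5 e^{x}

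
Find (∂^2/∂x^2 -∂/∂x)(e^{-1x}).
2 e^{- x}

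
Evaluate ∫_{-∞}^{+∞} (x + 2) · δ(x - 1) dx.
3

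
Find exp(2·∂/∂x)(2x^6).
2 x^{6} + 24 x^{5} + 120 x^{4} + 320 x^{3} + 480 x^{2} + 384 x + 128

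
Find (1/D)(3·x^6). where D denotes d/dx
\frac{3 x^{7}}{7}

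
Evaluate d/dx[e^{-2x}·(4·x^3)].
x^{2} \left(12 - 8 x\right) e^{- 2 x}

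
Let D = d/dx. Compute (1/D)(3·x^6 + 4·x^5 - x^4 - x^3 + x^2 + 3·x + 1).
\frac{3 x^{7}}{7} + \frac{2 x^{6}}{3} - \frac{x^{5}}{5} - \frac{x^{4}}{4} + \frac{x^{3}}{3} + \frac{3 x^{2}}{2} + x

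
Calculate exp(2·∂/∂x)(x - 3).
x - 1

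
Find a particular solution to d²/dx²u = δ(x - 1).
\frac{|x - 1|}{2}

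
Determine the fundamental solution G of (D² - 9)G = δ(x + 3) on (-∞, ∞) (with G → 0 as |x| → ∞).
-\frac{e^{-3|x + 3|}}{6}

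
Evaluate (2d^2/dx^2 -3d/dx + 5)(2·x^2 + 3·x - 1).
10 x^{2} + 3 x - 6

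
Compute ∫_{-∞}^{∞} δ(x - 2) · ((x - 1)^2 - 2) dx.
-1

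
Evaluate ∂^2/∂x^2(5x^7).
210 x^{5}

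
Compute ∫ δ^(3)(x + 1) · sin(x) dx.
\cos{\left(1 \right)}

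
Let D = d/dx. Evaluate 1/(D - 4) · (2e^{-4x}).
- \frac{e^{- 4 x}}{4}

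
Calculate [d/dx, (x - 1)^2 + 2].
2 x - 2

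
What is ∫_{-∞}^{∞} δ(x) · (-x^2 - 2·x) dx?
0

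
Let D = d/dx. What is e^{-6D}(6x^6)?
6 x^{6} - 216 x^{5} + 3240 x^{4} - 25920 x^{3} + 116640 x^{2} - 279936 x + 279936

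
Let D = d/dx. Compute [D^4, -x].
-4D^{3}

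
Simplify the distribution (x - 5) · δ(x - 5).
0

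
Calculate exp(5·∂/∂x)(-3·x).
- 3 x - 15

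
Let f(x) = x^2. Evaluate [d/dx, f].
2 x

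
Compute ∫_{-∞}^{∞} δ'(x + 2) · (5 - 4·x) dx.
4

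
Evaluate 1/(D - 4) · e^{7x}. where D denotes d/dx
\frac{e^{7 x}}{3}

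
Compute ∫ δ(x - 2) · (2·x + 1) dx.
5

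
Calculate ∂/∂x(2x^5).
10 x^{4}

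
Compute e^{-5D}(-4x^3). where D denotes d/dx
- 4 x^{3} + 60 x^{2} - 300 x + 500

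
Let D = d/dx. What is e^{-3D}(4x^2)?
4 x^{2} - 24 x + 36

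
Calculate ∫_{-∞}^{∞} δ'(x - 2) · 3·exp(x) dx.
- 3 e^{2}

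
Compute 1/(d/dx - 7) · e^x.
- \frac{e^{x}}{6}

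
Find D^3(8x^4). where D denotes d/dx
192 x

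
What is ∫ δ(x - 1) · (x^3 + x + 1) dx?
3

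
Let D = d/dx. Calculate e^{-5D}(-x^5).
- x^{5} + 25 x^{4} - 250 x^{3} + 1250 x^{2} - 3125 x + 3125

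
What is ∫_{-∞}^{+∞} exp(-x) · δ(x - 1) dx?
e^{-1}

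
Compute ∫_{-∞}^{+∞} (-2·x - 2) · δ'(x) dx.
2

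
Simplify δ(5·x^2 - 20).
\frac{\delta(x - 2) + \delta(x + 2)}{20}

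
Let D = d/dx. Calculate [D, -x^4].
- 4 x^{3}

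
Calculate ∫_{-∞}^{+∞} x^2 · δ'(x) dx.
0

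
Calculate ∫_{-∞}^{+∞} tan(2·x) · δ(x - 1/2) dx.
\tan{\left(1 \right)}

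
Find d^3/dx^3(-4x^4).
- 96 x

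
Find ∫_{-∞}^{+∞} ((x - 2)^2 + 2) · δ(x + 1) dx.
11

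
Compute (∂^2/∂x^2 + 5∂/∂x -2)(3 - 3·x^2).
6 x^{2} - 30 x - 12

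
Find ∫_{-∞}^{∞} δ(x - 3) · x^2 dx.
9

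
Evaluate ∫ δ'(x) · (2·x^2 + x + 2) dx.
-1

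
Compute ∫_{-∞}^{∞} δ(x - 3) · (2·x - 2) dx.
4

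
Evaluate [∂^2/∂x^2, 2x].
4\frac{d}{dx}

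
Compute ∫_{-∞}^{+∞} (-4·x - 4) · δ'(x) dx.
4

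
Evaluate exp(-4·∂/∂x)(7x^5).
7 x^{5} - 140 x^{4} + 1120 x^{3} - 4480 x^{2} + 8960 x - 7168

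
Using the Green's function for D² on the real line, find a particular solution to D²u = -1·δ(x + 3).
-\frac{|x + 3|}{2}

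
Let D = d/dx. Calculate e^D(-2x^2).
- 2 x^{2} - 4 x - 2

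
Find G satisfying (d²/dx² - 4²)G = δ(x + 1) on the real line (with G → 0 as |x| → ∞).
-\frac{e^{-4|x + 1|}}{8}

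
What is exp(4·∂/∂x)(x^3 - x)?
x^{3} + 12 x^{2} + 47 x + 60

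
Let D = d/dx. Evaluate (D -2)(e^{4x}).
2 e^{4 x}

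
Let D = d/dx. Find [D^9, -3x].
-27D^{8}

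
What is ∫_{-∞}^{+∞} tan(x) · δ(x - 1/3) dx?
\tan{\left(\frac{1}{3} \right)}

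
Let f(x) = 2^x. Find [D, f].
2^{x} \log{\left(2 \right)}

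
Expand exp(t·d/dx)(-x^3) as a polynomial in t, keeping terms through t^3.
- t^{3} - 3 t^{2} x - 3 t x^{2} - x^{3}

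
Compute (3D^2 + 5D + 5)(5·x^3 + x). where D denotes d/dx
25 x^{3} + 75 x^{2} + 95 x + 5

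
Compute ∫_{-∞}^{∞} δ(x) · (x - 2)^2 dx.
4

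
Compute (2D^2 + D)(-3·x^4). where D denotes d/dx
12 x^{2} \left(- x - 6\right)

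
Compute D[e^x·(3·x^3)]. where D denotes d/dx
3 x^{2} \left(x + 3\right) e^{x}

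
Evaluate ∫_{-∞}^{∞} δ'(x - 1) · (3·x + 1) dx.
-3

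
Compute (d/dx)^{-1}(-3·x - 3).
- \frac{3 x^{2}}{2} - 3 x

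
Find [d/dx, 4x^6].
24 x^{5}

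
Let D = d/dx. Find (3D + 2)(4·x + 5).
8 x + 22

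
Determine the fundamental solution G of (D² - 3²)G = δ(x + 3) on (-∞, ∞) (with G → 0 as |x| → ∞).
-\frac{e^{-3|x + 3|}}{6}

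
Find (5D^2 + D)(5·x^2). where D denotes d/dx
10 x + 50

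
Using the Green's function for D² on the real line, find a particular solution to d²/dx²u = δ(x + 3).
\frac{|x + 3|}{2}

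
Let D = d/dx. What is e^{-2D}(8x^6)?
8 x^{6} - 96 x^{5} + 480 x^{4} - 1280 x^{3} + 1920 x^{2} - 1536 x + 512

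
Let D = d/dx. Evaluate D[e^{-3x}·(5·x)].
5 \left(1 - 3 x\right) e^{- 3 x}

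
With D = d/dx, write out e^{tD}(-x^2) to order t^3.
- t^{2} - 2 t x - x^{2}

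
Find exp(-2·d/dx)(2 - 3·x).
8 - 3 x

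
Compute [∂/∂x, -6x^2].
- 12 x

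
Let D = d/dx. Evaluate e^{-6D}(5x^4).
5 x^{4} - 120 x^{3} + 1080 x^{2} - 4320 x + 6480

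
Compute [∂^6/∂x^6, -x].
-6\frac{d^{5}}{dx^{5}}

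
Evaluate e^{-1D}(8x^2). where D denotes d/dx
8 x^{2} - 16 x + 8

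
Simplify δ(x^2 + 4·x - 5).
\frac{\delta(x + 5) + \delta(x - 1)}{6}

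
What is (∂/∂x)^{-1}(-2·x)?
- x^{2}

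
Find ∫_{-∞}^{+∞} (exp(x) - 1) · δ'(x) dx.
-1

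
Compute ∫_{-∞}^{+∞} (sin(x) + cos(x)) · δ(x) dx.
1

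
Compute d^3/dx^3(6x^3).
36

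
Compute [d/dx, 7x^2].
14 x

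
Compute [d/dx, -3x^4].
- 12 x^{3}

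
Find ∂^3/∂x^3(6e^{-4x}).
- 384 e^{- 4 x}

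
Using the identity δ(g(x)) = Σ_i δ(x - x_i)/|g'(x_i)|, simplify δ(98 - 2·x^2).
\frac{\delta(x - 7) + \delta(x + 7)}{28}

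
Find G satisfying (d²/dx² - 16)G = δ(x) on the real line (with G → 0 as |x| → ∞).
-\frac{e^{-4|x|}}{8}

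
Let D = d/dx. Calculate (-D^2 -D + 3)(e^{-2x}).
e^{- 2 x}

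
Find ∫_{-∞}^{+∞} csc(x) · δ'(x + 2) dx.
\cot{\left(2 \right)} \csc{\left(2 \right)}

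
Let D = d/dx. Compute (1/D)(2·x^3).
\frac{x^{4}}{2}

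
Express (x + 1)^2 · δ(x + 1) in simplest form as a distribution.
0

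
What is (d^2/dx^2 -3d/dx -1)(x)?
- x - 3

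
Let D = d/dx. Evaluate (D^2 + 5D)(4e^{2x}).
56 e^{2 x}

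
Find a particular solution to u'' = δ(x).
\frac{|x|}{2}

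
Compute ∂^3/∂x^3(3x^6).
360 x^{3}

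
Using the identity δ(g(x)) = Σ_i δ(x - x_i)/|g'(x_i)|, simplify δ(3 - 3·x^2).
\frac{\delta(x - 1) + \delta(x + 1)}{6}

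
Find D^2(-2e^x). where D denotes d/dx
- 2 e^{x}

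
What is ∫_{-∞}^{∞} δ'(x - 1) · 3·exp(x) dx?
- 3 e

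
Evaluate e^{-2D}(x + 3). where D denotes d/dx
x + 1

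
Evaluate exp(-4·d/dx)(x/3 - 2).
\frac{x}{3} - \frac{10}{3}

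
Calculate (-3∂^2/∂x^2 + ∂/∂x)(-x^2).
6 - 2 x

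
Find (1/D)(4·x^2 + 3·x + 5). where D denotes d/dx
\frac{4 x^{3}}{3} + \frac{3 x^{2}}{2} + 5 x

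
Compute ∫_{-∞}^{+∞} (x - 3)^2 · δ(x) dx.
9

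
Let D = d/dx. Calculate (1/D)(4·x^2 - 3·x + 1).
\frac{4 x^{3}}{3} - \frac{3 x^{2}}{2} + x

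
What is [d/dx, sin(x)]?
\cos{\left(x \right)}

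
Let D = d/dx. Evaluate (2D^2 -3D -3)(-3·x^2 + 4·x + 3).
9 x^{2} + 6 x - 33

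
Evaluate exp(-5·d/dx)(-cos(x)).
- \cos{\left(x - 5 \right)}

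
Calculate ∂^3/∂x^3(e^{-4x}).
- 64 e^{- 4 x}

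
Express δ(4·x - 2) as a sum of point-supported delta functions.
\frac{\delta(x - 1/2)}{4}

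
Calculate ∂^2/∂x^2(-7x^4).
- 84 x^{2}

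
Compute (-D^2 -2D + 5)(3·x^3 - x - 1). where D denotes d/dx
15 x^{3} - 18 x^{2} - 23 x - 3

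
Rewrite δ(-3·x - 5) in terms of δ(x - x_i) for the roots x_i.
\frac{\delta(x + 5/3)}{3}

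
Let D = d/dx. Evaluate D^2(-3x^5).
- 60 x^{3}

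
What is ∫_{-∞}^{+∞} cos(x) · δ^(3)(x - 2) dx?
- \sin{\left(2 \right)}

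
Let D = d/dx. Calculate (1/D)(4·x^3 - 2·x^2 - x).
x^{4} - \frac{2 x^{3}}{3} - \frac{x^{2}}{2}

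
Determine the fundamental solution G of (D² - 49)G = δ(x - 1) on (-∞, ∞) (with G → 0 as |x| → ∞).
-\frac{e^{-7|x - 1|}}{14}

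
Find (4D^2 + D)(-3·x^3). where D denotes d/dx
9 x \left(- x - 8\right)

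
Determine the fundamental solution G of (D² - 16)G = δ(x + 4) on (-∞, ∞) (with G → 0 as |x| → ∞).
-\frac{e^{-4|x + 4|}}{8}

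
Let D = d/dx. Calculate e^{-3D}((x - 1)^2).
x^{2} - 8 x + 16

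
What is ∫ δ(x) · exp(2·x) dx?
1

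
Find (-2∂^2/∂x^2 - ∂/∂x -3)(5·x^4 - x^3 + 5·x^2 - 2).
- 15 x^{4} - 17 x^{3} - 132 x^{2} + 2 x - 14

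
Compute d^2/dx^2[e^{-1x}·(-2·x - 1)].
\left(3 - 2 x\right) e^{- x}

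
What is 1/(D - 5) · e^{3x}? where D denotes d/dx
- \frac{e^{3 x}}{2}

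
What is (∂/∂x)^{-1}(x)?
\frac{x^{2}}{2}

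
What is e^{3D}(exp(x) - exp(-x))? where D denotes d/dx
2 \sinh{\left(x + 3 \right)}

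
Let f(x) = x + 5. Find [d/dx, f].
1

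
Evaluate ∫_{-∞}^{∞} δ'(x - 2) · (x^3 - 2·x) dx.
-10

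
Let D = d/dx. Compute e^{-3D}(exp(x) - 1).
e^{x - 3} - 1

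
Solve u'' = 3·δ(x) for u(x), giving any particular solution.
\frac{3|x|}{2}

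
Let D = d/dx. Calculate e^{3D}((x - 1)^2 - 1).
x^{2} + 4 x + 3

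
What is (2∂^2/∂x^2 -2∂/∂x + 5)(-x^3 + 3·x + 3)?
- 5 x^{3} + 6 x^{2} + 3 x + 9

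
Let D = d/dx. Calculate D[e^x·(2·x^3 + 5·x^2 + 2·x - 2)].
x \left(2 x^{2} + 11 x + 12\right) e^{x}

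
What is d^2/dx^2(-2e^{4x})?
- 32 e^{4 x}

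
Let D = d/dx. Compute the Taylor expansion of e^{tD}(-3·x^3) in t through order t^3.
- 3 t^{3} - 9 t^{2} x - 9 t x^{2} - 3 x^{3}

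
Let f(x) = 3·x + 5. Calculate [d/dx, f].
3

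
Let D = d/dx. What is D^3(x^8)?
336 x^{5}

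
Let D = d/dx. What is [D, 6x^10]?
60 x^{9}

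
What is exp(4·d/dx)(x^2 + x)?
x^{2} + 9 x + 20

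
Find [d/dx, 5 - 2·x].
-2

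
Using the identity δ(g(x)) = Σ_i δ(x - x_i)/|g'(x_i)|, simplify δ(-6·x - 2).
\frac{\delta(x + 1/3)}{6}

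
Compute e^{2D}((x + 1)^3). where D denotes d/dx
x^{3} + 9 x^{2} + 27 x + 27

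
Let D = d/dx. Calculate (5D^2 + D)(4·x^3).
12 x \left(x + 10\right)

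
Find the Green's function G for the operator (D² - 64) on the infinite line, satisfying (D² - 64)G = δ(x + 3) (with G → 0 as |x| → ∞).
-\frac{e^{-8|x + 3|}}{16}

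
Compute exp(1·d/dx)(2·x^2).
2 x^{2} + 4 x + 2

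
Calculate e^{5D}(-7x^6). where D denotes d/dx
- 7 x^{6} - 210 x^{5} - 2625 x^{4} - 17500 x^{3} - 65625 x^{2} - 131250 x - 109375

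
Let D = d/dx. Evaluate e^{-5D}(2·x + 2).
2 x - 8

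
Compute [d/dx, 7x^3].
21 x^{2}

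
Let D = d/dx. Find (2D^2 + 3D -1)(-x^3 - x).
x^{3} - 9 x^{2} - 11 x - 3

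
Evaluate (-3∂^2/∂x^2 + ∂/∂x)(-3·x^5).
15 x^{3} \left(12 - x\right)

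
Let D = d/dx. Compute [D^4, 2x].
8D^{3}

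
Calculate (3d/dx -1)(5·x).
15 - 5 x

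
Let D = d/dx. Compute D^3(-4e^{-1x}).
4 e^{- x}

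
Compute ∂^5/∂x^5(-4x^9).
- 60480 x^{4}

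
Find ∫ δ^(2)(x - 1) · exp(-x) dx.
e^{-1}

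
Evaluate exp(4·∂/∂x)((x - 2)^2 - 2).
x^{2} + 4 x + 2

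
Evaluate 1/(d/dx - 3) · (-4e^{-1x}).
e^{- x}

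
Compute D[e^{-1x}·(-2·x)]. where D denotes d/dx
2 \left(x - 1\right) e^{- x}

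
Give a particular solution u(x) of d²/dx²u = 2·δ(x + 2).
|x + 2|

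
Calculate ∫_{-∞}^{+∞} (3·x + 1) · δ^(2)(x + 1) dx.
0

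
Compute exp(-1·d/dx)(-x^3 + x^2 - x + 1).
- x^{3} + 4 x^{2} - 6 x + 4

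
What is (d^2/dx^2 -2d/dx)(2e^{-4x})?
48 e^{- 4 x}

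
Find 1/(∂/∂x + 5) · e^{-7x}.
- \frac{e^{- 7 x}}{2}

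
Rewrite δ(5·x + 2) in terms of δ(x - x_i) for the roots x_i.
\frac{\delta(x + 2/5)}{5}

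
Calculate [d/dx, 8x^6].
48 x^{5}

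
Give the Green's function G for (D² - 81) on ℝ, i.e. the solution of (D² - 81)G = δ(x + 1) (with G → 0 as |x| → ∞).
-\frac{e^{-9|x + 1|}}{18}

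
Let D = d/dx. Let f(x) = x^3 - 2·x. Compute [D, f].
3 x^{2} - 2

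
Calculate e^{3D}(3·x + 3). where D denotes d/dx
3 x + 12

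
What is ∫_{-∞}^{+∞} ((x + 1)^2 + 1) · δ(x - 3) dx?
17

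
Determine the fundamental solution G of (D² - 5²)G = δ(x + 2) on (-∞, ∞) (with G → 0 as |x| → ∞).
-\frac{e^{-5|x + 2|}}{10}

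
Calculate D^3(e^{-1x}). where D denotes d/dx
- e^{- x}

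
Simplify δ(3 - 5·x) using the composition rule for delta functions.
\frac{\delta(x - 3/5)}{5}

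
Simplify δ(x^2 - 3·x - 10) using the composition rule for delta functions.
\frac{\delta(x - 5) + \delta(x + 2)}{7}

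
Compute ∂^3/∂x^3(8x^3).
48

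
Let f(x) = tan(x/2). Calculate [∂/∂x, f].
\frac{1}{\cos{\left(x \right)} + 1}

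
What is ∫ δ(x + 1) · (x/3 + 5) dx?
\frac{14}{3}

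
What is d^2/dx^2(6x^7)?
252 x^{5}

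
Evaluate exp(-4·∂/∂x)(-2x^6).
- 2 x^{6} + 48 x^{5} - 480 x^{4} + 2560 x^{3} - 7680 x^{2} + 12288 x - 8192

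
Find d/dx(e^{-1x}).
- e^{- x}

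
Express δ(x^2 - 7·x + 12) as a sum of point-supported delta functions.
\frac{\delta(x - 4) + \delta(x - 3)}{1}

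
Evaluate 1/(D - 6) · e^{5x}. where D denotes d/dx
- e^{5 x}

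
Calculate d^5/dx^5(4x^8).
26880 x^{3}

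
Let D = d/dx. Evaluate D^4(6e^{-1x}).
6 e^{- x}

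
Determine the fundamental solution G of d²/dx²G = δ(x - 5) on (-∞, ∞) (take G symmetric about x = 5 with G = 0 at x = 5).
\frac{|x - 5|}{2}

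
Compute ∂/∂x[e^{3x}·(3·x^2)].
3 x \left(3 x + 2\right) e^{3 x}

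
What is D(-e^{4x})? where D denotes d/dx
- 4 e^{4 x}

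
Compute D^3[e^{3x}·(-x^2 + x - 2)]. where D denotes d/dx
\left(- 27 x^{2} - 27 x - 45\right) e^{3 x}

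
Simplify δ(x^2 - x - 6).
\frac{\delta(x - 3) + \delta(x + 2)}{5}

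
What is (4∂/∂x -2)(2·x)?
8 - 4 x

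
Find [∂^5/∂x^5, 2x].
10\frac{d^{4}}{dx^{4}}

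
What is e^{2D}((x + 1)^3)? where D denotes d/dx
x^{3} + 9 x^{2} + 27 x + 27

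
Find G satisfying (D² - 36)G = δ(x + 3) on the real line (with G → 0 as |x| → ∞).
-\frac{e^{-6|x + 3|}}{12}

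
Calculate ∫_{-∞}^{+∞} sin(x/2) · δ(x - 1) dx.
\sin{\left(\frac{1}{2} \right)}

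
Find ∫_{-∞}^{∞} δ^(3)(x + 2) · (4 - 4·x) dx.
0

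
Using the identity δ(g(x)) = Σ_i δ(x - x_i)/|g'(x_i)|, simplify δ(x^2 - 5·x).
\frac{\delta(x - 5) + \delta(x)}{5}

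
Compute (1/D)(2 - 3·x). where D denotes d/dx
- \frac{3 x^{2}}{2} + 2 x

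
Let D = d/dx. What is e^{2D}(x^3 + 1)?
x^{3} + 6 x^{2} + 12 x + 9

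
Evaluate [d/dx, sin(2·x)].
2 \cos{\left(2 x \right)}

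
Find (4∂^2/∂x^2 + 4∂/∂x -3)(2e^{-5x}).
154 e^{- 5 x}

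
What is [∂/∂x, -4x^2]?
- 8 x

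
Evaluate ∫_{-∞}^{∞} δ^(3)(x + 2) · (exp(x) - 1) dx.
- \frac{1}{e^{2}}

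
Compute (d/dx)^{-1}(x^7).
\frac{x^{8}}{8}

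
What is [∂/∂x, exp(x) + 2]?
e^{x}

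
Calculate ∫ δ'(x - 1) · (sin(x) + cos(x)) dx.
- \cos{\left(1 \right)} + \sin{\left(1 \right)}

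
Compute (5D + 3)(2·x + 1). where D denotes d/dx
6 x + 13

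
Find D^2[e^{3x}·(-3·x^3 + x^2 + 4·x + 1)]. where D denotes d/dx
\left(- 27 x^{3} - 45 x^{2} + 30 x + 35\right) e^{3 x}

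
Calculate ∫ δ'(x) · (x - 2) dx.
-1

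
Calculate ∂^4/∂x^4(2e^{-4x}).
512 e^{- 4 x}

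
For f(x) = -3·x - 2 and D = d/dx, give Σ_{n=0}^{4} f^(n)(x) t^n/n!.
- 3 t - 3 x - 2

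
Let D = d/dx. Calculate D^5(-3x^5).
-360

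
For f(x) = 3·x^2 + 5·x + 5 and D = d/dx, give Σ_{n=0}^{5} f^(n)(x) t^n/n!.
3 t^{2} + t \left(6 x + 5\right) + 3 x^{2} + 5 x + 5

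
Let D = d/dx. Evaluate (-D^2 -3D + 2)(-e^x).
2 e^{x}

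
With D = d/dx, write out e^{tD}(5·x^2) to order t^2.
5 t^{2} + 10 t x + 5 x^{2}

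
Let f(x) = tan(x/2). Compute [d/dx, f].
\frac{1}{\cos{\left(x \right)} + 1}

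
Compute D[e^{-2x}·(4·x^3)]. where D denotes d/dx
x^{2} \left(12 - 8 x\right) e^{- 2 x}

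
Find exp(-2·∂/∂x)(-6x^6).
- 6 x^{6} + 72 x^{5} - 360 x^{4} + 960 x^{3} - 1440 x^{2} + 1152 x - 384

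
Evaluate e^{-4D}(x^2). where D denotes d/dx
x^{2} - 8 x + 16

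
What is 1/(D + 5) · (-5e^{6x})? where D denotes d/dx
- \frac{5 e^{6 x}}{11}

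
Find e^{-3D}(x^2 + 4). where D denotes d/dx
x^{2} - 6 x + 13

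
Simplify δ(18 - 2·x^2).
\frac{\delta(x - 3) + \delta(x + 3)}{12}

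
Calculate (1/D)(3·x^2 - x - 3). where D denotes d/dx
x^{3} - \frac{x^{2}}{2} - 3 x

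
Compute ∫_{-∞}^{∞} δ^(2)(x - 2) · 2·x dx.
0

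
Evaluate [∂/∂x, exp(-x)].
- e^{- x}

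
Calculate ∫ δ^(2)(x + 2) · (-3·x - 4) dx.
0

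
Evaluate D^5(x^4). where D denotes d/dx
0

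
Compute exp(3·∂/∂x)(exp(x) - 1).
e^{x + 3} - 1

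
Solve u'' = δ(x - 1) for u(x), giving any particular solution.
\frac{|x - 1|}{2}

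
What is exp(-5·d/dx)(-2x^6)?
- 2 x^{6} + 60 x^{5} - 750 x^{4} + 5000 x^{3} - 18750 x^{2} + 37500 x - 31250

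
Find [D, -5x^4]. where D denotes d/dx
- 20 x^{3}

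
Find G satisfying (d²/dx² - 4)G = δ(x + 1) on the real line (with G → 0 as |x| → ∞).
-\frac{e^{-2|x + 1|}}{4}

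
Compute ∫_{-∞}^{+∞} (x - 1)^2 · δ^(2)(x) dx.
2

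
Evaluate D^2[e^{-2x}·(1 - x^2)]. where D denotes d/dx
2 \left(- 2 x^{2} + 4 x + 1\right) e^{- 2 x}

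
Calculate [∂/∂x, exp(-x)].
- e^{- x}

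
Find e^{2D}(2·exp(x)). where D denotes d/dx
2 e^{x + 2}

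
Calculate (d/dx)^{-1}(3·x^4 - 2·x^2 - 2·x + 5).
\frac{3 x^{5}}{5} - \frac{2 x^{3}}{3} - x^{2} + 5 x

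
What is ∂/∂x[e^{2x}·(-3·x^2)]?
6 x \left(- x - 1\right) e^{2 x}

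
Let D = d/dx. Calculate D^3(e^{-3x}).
- 27 e^{- 3 x}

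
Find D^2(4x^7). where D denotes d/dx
168 x^{5}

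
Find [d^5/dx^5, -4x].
-20\frac{d^{4}}{dx^{4}}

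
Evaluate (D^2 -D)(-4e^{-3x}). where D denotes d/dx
- 48 e^{- 3 x}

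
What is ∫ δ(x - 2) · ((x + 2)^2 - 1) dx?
15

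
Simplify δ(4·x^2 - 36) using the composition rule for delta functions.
\frac{\delta(x - 3) + \delta(x + 3)}{24}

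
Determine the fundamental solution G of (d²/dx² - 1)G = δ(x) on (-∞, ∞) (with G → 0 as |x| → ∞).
-\frac{e^{-|x|}}{2}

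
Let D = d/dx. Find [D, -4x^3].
- 12 x^{2}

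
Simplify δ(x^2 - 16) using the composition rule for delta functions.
\frac{\delta(x - 4) + \delta(x + 4)}{8}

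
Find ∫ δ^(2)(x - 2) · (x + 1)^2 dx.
2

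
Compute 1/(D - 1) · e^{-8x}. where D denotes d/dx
- \frac{e^{- 8 x}}{9}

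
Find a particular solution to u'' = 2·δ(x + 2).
|x + 2|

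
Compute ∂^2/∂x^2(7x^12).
924 x^{10}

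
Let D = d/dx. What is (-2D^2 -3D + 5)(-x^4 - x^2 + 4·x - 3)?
- 5 x^{4} + 12 x^{3} + 19 x^{2} + 26 x - 23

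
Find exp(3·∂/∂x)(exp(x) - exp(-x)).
2 \sinh{\left(x + 3 \right)}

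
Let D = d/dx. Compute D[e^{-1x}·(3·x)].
3 \left(1 - x\right) e^{- x}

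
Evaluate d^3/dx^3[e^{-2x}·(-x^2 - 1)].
4 \left(2 x^{2} - 6 x + 5\right) e^{- 2 x}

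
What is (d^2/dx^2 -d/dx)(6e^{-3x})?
72 e^{- 3 x}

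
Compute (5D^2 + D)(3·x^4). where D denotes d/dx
12 x^{2} \left(x + 15\right)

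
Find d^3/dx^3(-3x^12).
- 3960 x^{9}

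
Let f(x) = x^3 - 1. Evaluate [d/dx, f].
3 x^{2}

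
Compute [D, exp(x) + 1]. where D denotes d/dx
e^{x}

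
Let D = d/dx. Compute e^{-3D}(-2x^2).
- 2 x^{2} + 12 x - 18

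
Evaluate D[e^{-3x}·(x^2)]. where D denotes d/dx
x \left(2 - 3 x\right) e^{- 3 x}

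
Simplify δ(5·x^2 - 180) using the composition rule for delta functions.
\frac{\delta(x - 6) + \delta(x + 6)}{60}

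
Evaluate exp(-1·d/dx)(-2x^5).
- 2 x^{5} + 10 x^{4} - 20 x^{3} + 20 x^{2} - 10 x + 2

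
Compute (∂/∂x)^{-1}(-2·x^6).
- \frac{2 x^{7}}{7}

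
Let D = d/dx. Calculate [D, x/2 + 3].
\frac{1}{2}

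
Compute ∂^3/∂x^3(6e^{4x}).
384 e^{4 x}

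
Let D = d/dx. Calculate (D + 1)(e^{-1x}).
0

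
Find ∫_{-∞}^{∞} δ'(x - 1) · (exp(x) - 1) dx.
- e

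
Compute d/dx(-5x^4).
- 20 x^{3}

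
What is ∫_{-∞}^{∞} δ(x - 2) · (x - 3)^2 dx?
1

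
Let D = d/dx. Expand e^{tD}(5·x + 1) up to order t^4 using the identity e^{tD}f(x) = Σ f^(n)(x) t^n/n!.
5 t + 5 x + 1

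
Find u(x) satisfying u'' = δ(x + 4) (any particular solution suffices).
\frac{|x + 4|}{2}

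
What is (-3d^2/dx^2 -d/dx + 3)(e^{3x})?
- 27 e^{3 x}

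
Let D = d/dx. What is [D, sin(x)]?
\cos{\left(x \right)}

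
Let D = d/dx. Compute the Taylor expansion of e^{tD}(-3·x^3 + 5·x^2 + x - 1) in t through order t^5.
- 3 t^{3} + t^{2} \left(5 - 9 x\right) + t \left(- 9 x^{2} + 10 x + 1\right) - 3 x^{3} + 5 x^{2} + x - 1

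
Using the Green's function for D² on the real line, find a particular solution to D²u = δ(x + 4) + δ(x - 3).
\frac{|x + 4|}{2} + \frac{|x - 3|}{2}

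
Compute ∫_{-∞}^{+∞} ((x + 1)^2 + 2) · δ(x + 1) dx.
2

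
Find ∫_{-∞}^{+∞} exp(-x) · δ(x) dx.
1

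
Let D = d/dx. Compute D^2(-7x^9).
- 504 x^{7}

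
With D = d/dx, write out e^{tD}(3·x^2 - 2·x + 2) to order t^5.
3 t^{2} + 2 t \left(3 x - 1\right) + 3 x^{2} - 2 x + 2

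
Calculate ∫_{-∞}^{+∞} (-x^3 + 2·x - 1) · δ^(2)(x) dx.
0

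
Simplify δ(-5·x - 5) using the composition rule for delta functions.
\frac{\delta(x + 1)}{5}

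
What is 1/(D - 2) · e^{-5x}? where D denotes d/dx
- \frac{e^{- 5 x}}{7}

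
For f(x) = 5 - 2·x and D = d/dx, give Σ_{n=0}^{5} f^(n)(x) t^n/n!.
- 2 t - 2 x + 5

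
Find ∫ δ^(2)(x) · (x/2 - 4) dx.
0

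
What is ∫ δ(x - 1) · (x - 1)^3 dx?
0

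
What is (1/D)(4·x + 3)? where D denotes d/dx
2 x^{2} + 3 x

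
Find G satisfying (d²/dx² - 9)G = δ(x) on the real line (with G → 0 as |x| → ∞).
-\frac{e^{-3|x|}}{6}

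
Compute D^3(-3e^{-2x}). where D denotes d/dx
24 e^{- 2 x}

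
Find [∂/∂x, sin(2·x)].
2 \cos{\left(2 x \right)}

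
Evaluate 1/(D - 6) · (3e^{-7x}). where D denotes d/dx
- \frac{3 e^{- 7 x}}{13}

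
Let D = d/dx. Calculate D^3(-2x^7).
- 420 x^{4}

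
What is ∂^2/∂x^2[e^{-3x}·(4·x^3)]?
12 x \left(3 x^{2} - 6 x + 2\right) e^{- 3 x}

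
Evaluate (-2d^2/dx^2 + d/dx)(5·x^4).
20 x^{2} \left(x - 6\right)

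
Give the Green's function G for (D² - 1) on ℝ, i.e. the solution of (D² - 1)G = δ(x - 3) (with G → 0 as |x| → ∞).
-\frac{e^{-|x - 3|}}{2}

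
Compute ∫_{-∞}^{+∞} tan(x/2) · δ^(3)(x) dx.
- \frac{1}{4}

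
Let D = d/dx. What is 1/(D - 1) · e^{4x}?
\frac{e^{4 x}}{3}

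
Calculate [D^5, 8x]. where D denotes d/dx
40D^{4}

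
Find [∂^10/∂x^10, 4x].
40\frac{d^{9}}{dx^{9}}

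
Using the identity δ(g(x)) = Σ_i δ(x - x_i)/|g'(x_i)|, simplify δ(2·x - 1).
\frac{\delta(x - 1/2)}{2}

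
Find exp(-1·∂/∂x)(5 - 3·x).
8 - 3 x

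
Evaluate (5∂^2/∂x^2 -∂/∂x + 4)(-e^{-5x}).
- 134 e^{- 5 x}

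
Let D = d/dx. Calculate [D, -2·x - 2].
-2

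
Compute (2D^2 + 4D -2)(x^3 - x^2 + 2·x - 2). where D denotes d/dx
- 2 x^{3} + 14 x^{2} + 8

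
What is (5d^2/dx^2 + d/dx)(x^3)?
3 x \left(x + 10\right)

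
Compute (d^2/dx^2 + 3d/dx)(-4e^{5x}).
- 160 e^{5 x}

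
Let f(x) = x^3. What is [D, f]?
3 x^{2}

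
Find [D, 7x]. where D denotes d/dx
7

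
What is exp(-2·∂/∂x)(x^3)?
x^{3} - 6 x^{2} + 12 x - 8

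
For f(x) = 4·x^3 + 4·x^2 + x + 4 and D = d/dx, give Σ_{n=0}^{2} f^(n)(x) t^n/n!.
t^{2} \left(12 x + 4\right) + t \left(12 x^{2} + 8 x + 1\right) + 4 x^{3} + 4 x^{2} + x + 4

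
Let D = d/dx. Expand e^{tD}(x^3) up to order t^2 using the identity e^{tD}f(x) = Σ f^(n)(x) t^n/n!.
x \left(3 t^{2} + 3 t x + x^{2}\right)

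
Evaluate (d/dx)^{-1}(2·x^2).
\frac{2 x^{3}}{3}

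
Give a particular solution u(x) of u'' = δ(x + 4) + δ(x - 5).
\frac{|x + 4|}{2} + \frac{|x - 5|}{2}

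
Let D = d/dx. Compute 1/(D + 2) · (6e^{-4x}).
- 3 e^{- 4 x}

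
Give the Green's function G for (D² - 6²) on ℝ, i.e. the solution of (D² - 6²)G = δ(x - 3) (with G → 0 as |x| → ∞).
-\frac{e^{-6|x - 3|}}{12}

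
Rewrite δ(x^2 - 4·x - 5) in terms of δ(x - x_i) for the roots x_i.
\frac{\delta(x + 1) + \delta(x - 5)}{6}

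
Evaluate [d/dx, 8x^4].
32 x^{3}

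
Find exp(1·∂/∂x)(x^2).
x^{2} + 2 x + 1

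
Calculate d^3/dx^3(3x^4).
72 x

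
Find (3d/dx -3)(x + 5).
- 3 x - 12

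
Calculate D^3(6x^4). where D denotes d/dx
144 x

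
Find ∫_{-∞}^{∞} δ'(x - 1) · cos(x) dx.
\sin{\left(1 \right)}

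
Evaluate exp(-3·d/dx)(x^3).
x^{3} - 9 x^{2} + 27 x - 27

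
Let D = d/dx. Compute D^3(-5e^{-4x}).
320 e^{- 4 x}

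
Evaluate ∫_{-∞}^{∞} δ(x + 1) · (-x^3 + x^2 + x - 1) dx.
0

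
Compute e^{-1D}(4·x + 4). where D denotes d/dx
4 x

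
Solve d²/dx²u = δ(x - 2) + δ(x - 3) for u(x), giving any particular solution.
\frac{|x - 2|}{2} + \frac{|x - 3|}{2}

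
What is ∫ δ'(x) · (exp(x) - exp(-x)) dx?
-2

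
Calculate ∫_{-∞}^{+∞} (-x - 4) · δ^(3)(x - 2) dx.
0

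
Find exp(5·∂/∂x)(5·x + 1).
5 x + 26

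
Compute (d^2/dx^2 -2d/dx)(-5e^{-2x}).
- 40 e^{- 2 x}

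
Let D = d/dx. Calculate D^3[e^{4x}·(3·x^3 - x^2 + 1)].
\left(192 x^{3} + 368 x^{2} + 120 x + 58\right) e^{4 x}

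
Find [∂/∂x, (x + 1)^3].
3 \left(x + 1\right)^{2}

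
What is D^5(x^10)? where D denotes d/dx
30240 x^{5}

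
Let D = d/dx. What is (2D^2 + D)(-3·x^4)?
12 x^{2} \left(- x - 6\right)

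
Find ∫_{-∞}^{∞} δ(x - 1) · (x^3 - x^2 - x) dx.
-1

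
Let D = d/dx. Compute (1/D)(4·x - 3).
2 x^{2} - 3 x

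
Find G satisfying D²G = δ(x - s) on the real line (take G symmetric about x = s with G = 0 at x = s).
\frac{|x - s|}{2}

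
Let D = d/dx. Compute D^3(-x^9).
- 504 x^{6}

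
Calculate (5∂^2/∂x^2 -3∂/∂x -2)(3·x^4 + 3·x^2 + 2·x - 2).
- 6 x^{4} - 36 x^{3} + 174 x^{2} - 22 x + 28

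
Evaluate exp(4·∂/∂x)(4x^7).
4 x^{7} + 112 x^{6} + 1344 x^{5} + 8960 x^{4} + 35840 x^{3} + 86016 x^{2} + 114688 x + 65536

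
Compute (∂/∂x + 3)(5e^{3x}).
30 e^{3 x}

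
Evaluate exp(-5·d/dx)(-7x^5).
- 7 x^{5} + 175 x^{4} - 1750 x^{3} + 8750 x^{2} - 21875 x + 21875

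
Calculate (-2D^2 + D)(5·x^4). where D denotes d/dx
20 x^{2} \left(x - 6\right)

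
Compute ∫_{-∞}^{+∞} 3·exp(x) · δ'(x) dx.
-3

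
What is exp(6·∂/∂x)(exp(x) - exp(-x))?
2 \sinh{\left(x + 6 \right)}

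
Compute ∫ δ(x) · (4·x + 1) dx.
1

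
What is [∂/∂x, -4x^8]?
- 32 x^{7}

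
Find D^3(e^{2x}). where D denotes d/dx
8 e^{2 x}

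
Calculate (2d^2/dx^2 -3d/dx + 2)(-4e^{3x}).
- 44 e^{3 x}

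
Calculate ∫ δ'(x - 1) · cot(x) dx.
\frac{1}{\sin^{2}{\left(1 \right)}}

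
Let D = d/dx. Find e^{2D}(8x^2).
8 x^{2} + 32 x + 32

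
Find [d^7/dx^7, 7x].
49\frac{d^{6}}{dx^{6}}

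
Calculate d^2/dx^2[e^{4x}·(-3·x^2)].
\left(- 48 x^{2} - 48 x - 6\right) e^{4 x}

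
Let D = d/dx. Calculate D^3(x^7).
210 x^{4}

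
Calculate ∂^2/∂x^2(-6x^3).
- 36 x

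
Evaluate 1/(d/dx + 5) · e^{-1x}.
\frac{e^{- x}}{4}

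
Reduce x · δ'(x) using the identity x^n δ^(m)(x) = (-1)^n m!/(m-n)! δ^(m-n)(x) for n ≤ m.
-\delta(x)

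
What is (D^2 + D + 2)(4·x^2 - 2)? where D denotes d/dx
8 x^{2} + 8 x + 4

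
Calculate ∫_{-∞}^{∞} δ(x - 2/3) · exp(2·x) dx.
e^{\frac{4}{3}}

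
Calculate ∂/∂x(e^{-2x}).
- 2 e^{- 2 x}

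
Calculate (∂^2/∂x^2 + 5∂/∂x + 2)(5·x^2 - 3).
10 x^{2} + 50 x + 4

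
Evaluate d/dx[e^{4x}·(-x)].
\left(- 4 x - 1\right) e^{4 x}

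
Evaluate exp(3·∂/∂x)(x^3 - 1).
x^{3} + 9 x^{2} + 27 x + 26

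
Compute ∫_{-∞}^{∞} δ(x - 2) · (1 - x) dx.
-1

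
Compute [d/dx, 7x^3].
21 x^{2}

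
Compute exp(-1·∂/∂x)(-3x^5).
- 3 x^{5} + 15 x^{4} - 30 x^{3} + 30 x^{2} - 15 x + 3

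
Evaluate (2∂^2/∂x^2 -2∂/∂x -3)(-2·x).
6 x + 4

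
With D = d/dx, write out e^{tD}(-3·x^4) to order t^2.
3 x^{2} \left(- 6 t^{2} - 4 t x - x^{2}\right)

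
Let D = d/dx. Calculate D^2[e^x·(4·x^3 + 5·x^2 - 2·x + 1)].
\left(4 x^{3} + 29 x^{2} + 42 x + 7\right) e^{x}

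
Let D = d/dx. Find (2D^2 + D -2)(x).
1 - 2 x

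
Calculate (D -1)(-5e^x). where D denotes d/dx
0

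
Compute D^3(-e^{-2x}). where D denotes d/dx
8 e^{- 2 x}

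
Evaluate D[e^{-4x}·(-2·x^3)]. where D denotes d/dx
x^{2} \left(8 x - 6\right) e^{- 4 x}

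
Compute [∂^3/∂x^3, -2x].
-6\frac{d^{2}}{dx^{2}}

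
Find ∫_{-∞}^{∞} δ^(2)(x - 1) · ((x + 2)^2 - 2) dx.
2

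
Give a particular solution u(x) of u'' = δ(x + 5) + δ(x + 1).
\frac{|x + 5|}{2} + \frac{|x + 1|}{2}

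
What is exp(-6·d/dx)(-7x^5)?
- 7 x^{5} + 210 x^{4} - 2520 x^{3} + 15120 x^{2} - 45360 x + 54432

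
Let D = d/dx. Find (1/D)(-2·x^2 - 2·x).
- \frac{2 x^{3}}{3} - x^{2}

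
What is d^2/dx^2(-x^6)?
- 30 x^{4}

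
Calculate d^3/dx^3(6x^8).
2016 x^{5}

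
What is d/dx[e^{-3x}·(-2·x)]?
2 \left(3 x - 1\right) e^{- 3 x}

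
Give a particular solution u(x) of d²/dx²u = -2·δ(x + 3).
-|x + 3|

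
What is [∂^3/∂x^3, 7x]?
21\frac{d^{2}}{dx^{2}}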